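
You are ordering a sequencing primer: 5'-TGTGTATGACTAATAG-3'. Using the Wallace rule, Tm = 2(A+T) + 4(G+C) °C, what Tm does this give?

42°C

Counting bases: G=4, T=6, C=1, A=5
A+T = 11, G+C = 5
Tm = 4·5 + 2·11 = 20 + 22 = 42°C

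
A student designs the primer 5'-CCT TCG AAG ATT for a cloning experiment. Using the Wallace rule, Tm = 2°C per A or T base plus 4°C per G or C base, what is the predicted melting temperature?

Base counts: C=3, A=3, G=2, T=4
A+T = 7, G+C = 5
Tm = 2×7 + 4×5 = 34°C

34°C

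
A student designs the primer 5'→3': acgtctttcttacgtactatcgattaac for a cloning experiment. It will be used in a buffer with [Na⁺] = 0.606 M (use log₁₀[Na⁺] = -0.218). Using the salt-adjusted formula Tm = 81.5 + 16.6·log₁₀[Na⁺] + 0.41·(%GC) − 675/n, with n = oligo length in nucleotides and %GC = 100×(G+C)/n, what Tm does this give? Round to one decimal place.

Length n = 28. Counting bases: A=7, G=3, C=7, T=11
G+C = 10, so %GC = 10/28 × 100 = 35.714%
Salt term: 16.6 × (-0.218) = -3.619
GC term: 0.41 × 35.714 = 14.643; length term: −675/28 = −24.107
Tm = 81.5 + (-3.619) + 14.643 − 24.107 = 68.417 → 68.4°C

68.4°C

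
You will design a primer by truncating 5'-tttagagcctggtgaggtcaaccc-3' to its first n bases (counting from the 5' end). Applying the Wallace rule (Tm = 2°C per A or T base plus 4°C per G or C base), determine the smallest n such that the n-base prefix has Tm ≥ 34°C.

n = 12

First 11 bases: TTTAGAGCCTG → Tm = 32°C (< 34°C)
First 12 bases: TTTAGAGCCTGG → Tm = 36°C (≥ 34°C)
Since every base adds ≥2°C, Tm only increases with n, so the threshold is first crossed at n = 12.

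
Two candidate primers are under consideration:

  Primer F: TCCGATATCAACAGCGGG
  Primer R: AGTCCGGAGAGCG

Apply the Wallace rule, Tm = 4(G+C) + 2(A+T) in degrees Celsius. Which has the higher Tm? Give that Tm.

Primer F, 56°C

Primer F: A+T=8, G+C=10 → Tm = 2(8)+4(10) = 56°C
Primer R: A+T=4, G+C=9 → Tm = 2(4)+4(9) = 44°C
56°C vs 44°C → primer F is higher.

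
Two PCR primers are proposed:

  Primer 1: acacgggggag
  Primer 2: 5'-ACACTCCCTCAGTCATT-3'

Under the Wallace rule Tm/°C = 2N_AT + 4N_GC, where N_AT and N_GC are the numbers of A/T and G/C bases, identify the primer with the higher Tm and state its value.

Primer 1: A+T=3, G+C=8 → Tm = 2(3)+4(8) = 38°C
Primer 2: A+T=9, G+C=8 → Tm = 2(9)+4(8) = 50°C
38°C vs 50°C → primer 2 is higher.

Primer 2, 50°C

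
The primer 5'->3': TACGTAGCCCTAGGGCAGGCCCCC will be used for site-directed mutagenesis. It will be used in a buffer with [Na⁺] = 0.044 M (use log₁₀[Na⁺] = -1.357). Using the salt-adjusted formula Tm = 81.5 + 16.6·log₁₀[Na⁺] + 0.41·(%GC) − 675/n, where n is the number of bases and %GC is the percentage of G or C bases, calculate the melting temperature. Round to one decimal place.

59.9°C

Length n = 24. Counting bases: T=3, A=4, C=10, G=7
G+C = 17, so %GC = 17/24 × 100 = 70.833%
Salt term: 16.6 × (-1.357) = -22.526
GC term: 0.41 × 70.833 = 29.042; length term: −675/24 = −28.125
Tm = 81.5 + (-22.526) + 29.042 − 28.125 = 59.891 → 59.9°C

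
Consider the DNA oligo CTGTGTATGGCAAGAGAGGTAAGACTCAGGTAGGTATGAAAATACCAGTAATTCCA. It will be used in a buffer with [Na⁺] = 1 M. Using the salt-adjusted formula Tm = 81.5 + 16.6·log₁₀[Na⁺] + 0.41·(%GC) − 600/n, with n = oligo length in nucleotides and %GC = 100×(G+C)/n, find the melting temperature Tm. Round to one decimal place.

87.6°C

Length n = 56. Base counts: C=8, A=20, G=15, T=13
G+C = 23, so %GC = 23/56 × 100 = 41.071%
Salt term: 16.6 × (0) = 0
GC term: 0.41 × 41.071 = 16.839; length term: −600/56 = −10.714
Tm = 81.5 + (0) + 16.839 − 10.714 = 87.625 → 87.6°C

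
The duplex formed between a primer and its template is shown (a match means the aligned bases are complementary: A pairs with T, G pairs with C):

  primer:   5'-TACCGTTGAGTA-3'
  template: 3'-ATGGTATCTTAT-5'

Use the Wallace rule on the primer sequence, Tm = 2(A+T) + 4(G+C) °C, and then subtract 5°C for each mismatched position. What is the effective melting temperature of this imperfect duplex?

Primer base counts: A=3, T=4, G=3, C=2 → A+T=7, G+C=5
Perfect-match Tm = 2(7) + 4(5) = 14 + 20 = 34°C
Mismatches (positions where the bases are not complementary): 3 (at positions 5, 7, 10)
Effective Tm = 34 − 3×5 = 34 − 15 = 19°C

19°C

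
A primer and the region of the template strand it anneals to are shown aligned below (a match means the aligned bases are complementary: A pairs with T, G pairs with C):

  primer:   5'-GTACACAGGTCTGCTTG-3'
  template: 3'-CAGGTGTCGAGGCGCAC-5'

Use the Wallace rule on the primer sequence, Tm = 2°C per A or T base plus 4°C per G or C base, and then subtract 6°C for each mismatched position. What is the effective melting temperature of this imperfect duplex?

28°C

Primer base counts: A=3, T=5, G=5, C=4 → A+T=8, G+C=9
Perfect-match Tm = 2(8) + 4(9) = 16 + 36 = 52°C
Mismatches (positions where the bases are not complementary): 4 (at positions 3, 9, 12, 15)
Effective Tm = 52 − 4×6 = 52 − 24 = 28°C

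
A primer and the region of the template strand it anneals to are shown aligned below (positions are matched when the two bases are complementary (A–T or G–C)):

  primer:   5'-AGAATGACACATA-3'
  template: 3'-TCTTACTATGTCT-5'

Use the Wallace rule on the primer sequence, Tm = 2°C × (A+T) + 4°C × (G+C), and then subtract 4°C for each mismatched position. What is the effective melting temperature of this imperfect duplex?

26°C

Primer base counts: A=7, T=2, G=2, C=2 → A+T=9, G+C=4
Perfect-match Tm = 2(9) + 4(4) = 18 + 16 = 34°C
Mismatches (positions where the bases are not complementary): 2 (at positions 8, 12)
Effective Tm = 34 − 2×4 = 34 − 8 = 26°C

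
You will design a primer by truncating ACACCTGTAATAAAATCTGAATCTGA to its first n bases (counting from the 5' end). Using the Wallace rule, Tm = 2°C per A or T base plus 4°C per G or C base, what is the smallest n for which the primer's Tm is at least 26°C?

First 8 bases: ACACCTGT → Tm = 24°C (< 26°C)
First 9 bases: ACACCTGTA → Tm = 26°C (≥ 26°C)
Since every base adds ≥2°C, Tm only increases with n, so the threshold is first crossed at n = 9.

n = 9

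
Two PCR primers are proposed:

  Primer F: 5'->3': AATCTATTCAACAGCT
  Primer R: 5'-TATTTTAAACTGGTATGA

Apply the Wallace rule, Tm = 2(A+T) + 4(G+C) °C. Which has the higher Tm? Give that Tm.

Primer R, 44°C

Primer F: A+T=11, G+C=5 → Tm = 2(11)+4(5) = 42°C
Primer R: A+T=14, G+C=4 → Tm = 2(14)+4(4) = 44°C
42°C vs 44°C → primer R is higher.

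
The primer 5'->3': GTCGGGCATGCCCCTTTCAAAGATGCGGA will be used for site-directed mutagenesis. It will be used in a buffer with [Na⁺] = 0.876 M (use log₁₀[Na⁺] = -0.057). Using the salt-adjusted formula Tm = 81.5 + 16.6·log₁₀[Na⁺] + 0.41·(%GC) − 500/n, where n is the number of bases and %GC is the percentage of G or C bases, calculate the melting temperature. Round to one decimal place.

87.3°C

Length n = 29. Counting bases: G=9, C=8, T=6, A=6
G+C = 17, so %GC = 17/29 × 100 = 58.621%
Salt term: 16.6 × (-0.057) = -0.946
GC term: 0.41 × 58.621 = 24.035; length term: −500/29 = −17.241
Tm = 81.5 + (-0.946) + 24.035 − 17.241 = 87.348 → 87.3°C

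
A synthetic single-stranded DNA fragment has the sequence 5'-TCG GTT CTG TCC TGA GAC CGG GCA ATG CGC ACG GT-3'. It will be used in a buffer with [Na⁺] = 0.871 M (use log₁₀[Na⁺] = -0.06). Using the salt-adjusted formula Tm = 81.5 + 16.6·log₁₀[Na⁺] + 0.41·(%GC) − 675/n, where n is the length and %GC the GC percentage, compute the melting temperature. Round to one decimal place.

Length n = 35. Base counts: T=8, C=10, A=5, G=12
G+C = 22, so %GC = 22/35 × 100 = 62.857%
Salt term: 16.6 × (-0.06) = -0.996
GC term: 0.41 × 62.857 = 25.771; length term: −675/35 = −19.286
Tm = 81.5 + (-0.996) + 25.771 − 19.286 = 86.989 → 87.0°C

87.0°C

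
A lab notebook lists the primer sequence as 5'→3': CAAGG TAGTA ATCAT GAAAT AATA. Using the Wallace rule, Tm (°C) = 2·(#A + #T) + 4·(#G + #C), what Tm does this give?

60°C

Base counts: T=6, C=2, A=12, G=4
So N_AT = 18 and N_GC = 6.
Tm = 2(18) + 4(6) = 36 + 24 = 60°C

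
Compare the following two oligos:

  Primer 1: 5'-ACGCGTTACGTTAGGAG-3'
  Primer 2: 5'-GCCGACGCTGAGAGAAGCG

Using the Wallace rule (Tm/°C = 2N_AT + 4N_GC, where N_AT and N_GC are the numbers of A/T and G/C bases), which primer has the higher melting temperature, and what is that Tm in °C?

Primer 2, 64°C

Primer 1: A+T=8, G+C=9 → Tm = 2(8)+4(9) = 52°C
Primer 2: A+T=6, G+C=13 → Tm = 2(6)+4(13) = 64°C
52°C vs 64°C → primer 2 is higher.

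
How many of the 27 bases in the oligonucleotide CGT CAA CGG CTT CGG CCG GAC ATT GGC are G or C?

G=9, T=5, A=4, C=9
G+C = 9 + 9 = 18

18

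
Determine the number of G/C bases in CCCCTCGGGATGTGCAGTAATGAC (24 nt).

14

Scanning the sequence gives T=5, C=7, G=7, A=5.
Total G or C: 7 + 7 = 14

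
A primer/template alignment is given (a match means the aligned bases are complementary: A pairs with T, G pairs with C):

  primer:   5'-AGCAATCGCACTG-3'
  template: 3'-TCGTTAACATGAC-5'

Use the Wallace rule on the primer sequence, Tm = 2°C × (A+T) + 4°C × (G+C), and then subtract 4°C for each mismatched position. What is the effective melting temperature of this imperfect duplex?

Primer base counts: A=4, T=2, G=3, C=4 → A+T=6, G+C=7
Perfect-match Tm = 2(6) + 4(7) = 12 + 28 = 40°C
Mismatches (positions where the bases are not complementary): 2 (at positions 7, 9)
Effective Tm = 40 − 2×4 = 40 − 8 = 32°C

32°C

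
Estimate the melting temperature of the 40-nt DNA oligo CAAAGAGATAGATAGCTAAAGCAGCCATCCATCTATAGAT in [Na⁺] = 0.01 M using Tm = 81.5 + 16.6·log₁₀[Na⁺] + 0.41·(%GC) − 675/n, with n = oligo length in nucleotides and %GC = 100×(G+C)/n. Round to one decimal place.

46.8°C

Length n = 40. Scanning the sequence gives G=7, C=8, A=17, T=8.
G+C = 15, so %GC = 15/40 × 100 = 37.5%
Salt term: 16.6 × (-2) = -33.2
GC term: 0.41 × 37.5 = 15.375; length term: −675/40 = −16.875
Tm = 81.5 + (-33.2) + 15.375 − 16.875 = 46.8 → 46.8°C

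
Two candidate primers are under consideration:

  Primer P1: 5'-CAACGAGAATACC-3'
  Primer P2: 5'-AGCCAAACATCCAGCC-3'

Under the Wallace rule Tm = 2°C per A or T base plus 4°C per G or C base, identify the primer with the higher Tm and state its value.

Primer P2, 50°C

Primer P1: A+T=7, G+C=6 → Tm = 2(7)+4(6) = 38°C
Primer P2: A+T=7, G+C=9 → Tm = 2(7)+4(9) = 50°C
38°C vs 50°C → primer P2 is higher.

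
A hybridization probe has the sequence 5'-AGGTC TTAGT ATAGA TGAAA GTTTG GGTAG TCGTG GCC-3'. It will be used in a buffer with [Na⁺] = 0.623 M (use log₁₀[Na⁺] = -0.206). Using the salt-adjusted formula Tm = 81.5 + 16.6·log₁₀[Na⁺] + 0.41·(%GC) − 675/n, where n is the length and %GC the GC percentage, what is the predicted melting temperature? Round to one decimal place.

78.7°C

Length n = 38. Scanning the sequence gives T=12, C=4, G=13, A=9.
G+C = 17, so %GC = 17/38 × 100 = 44.737%
Salt term: 16.6 × (-0.206) = -3.42
GC term: 0.41 × 44.737 = 18.342; length term: −675/38 = −17.763
Tm = 81.5 + (-3.42) + 18.342 − 17.763 = 78.659 → 78.7°C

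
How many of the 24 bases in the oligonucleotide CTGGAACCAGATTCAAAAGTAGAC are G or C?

G=5, C=5, T=4, A=10
G+C = 5 + 5 = 10

10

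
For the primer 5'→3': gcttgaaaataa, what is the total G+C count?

Scanning the sequence gives G=2, C=1, A=6, T=3.
Total G or C: 2 + 1 = 3

3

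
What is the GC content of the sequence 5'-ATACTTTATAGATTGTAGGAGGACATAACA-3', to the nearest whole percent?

30%

Counting bases: A=12, T=9, G=6, C=3
G+C = 6 + 3 = 9 out of 30 bases
%GC = 9/30 × 100 = 30% ≈ 30%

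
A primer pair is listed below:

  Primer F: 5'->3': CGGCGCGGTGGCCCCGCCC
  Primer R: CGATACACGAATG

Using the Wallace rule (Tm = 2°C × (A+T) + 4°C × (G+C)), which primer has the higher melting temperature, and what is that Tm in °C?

Primer F: A+T=1, G+C=18 → Tm = 2(1)+4(18) = 74°C
Primer R: A+T=7, G+C=6 → Tm = 2(7)+4(6) = 38°C
74°C vs 38°C → primer F is higher.

Primer F, 74°C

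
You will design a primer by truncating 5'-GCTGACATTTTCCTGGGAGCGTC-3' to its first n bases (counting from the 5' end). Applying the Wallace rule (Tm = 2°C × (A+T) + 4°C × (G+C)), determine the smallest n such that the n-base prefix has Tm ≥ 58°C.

First 18 bases: GCTGACATTTTCCTGGGA → Tm = 54°C (< 58°C)
First 19 bases: GCTGACATTTTCCTGGGAG → Tm = 58°C (≥ 58°C)
Each additional base adds 2°C (A/T) or 4°C (G/C), so Tm is non-decreasing in n; n = 19 is the first length to reach 58°C.

n = 19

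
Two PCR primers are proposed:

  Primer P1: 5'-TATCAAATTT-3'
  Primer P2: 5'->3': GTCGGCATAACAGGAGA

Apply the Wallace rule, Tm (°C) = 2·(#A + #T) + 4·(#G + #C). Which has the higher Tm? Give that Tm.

Primer P1: A+T=9, G+C=1 → Tm = 2(9)+4(1) = 22°C
Primer P2: A+T=8, G+C=9 → Tm = 2(8)+4(9) = 52°C
22°C vs 52°C → primer P2 is higher.

Primer P2, 52°C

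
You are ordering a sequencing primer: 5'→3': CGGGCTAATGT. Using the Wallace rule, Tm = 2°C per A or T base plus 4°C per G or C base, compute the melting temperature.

34°C

Counting bases: A=2, T=3, C=2, G=4
A+T = 5, G+C = 6
Tm = 4·6 + 2·5 = 24 + 10 = 34°C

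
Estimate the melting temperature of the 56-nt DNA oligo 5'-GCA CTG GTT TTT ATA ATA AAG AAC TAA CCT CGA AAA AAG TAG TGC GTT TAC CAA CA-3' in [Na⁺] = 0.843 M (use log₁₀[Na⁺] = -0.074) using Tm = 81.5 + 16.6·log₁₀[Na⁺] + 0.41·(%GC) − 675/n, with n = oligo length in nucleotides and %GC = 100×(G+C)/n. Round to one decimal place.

82.1°C

Length n = 56. T=15, G=9, C=10, A=22
G+C = 19, so %GC = 19/56 × 100 = 33.929%
Salt term: 16.6 × (-0.074) = -1.228
GC term: 0.41 × 33.929 = 13.911; length term: −675/56 = −12.054
Tm = 81.5 + (-1.228) + 13.911 − 12.054 = 82.129 → 82.1°C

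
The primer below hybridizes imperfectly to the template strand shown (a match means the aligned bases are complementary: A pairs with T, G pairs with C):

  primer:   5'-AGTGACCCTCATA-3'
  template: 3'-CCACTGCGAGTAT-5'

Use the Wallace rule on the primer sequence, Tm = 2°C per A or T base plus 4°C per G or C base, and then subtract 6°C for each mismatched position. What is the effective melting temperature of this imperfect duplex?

26°C

Primer base counts: A=4, T=3, G=2, C=4 → A+T=7, G+C=6
Perfect-match Tm = 2(7) + 4(6) = 14 + 24 = 38°C
Mismatches (positions where the bases are not complementary): 2 (at positions 1, 7)
Effective Tm = 38 − 2×6 = 38 − 12 = 26°C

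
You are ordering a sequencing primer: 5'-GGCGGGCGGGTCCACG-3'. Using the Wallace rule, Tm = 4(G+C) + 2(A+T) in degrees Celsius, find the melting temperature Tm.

Scanning the sequence gives G=9, C=5, T=1, A=1.
AT pairs contribute 2, GC pairs contribute 14.
Tm = 4·14 + 2·2 = 56 + 4 = 60°C

60°C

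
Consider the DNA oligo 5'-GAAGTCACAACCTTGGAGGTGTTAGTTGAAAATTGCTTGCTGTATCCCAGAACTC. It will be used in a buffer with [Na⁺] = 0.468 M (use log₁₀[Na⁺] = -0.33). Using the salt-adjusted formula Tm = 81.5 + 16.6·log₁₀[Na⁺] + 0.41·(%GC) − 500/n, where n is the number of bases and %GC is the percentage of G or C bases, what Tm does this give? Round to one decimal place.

Length n = 55. Scanning the sequence gives T=16, G=13, C=11, A=15.
G+C = 24, so %GC = 24/55 × 100 = 43.636%
Salt term: 16.6 × (-0.33) = -5.478
GC term: 0.41 × 43.636 = 17.891; length term: −500/55 = −9.091
Tm = 81.5 + (-5.478) + 17.891 − 9.091 = 84.822 → 84.8°C

84.8°C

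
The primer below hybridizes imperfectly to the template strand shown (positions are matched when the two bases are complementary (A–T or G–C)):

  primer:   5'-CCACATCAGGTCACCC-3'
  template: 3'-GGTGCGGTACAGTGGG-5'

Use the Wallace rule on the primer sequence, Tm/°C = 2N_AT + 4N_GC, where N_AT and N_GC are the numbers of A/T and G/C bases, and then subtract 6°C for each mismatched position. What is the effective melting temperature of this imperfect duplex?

Primer base counts: A=4, T=2, G=2, C=8 → A+T=6, G+C=10
Perfect-match Tm = 2(6) + 4(10) = 12 + 40 = 52°C
Mismatches (positions where the bases are not complementary): 3 (at positions 5, 6, 9)
Effective Tm = 52 − 3×6 = 52 − 18 = 34°C

34°C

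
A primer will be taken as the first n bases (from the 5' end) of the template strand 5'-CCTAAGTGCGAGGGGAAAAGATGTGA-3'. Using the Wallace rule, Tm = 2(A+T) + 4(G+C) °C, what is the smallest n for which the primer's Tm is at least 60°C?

First 19 bases: CCTAAGTGCGAGGGGAAAA → Tm = 58°C (< 60°C)
First 20 bases: CCTAAGTGCGAGGGGAAAAG → Tm = 62°C (≥ 60°C)
Since every base adds ≥2°C, Tm only increases with n, so the threshold is first crossed at n = 20.

n = 20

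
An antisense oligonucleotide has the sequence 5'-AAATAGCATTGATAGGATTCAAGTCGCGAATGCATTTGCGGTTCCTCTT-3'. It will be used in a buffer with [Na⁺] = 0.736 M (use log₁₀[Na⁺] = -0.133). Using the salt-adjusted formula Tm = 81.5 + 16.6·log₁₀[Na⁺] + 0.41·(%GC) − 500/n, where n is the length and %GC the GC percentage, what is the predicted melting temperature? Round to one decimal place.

85.8°C

Length n = 49. Base counts: C=9, A=13, T=16, G=11
G+C = 20, so %GC = 20/49 × 100 = 40.816%
Salt term: 16.6 × (-0.133) = -2.208
GC term: 0.41 × 40.816 = 16.735; length term: −500/49 = −10.204
Tm = 81.5 + (-2.208) + 16.735 − 10.204 = 85.823 → 85.8°C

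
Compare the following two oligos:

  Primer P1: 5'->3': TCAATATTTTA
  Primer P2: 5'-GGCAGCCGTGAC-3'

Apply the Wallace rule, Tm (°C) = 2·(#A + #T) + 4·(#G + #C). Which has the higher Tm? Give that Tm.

Primer P2, 42°C

Primer P1: A+T=10, G+C=1 → Tm = 2(10)+4(1) = 24°C
Primer P2: A+T=3, G+C=9 → Tm = 2(3)+4(9) = 42°C
24°C vs 42°C → primer P2 is higher.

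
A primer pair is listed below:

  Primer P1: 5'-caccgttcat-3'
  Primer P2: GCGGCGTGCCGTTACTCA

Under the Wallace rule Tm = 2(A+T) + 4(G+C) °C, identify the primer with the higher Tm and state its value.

Primer P1: A+T=5, G+C=5 → Tm = 2(5)+4(5) = 30°C
Primer P2: A+T=6, G+C=12 → Tm = 2(6)+4(12) = 60°C
30°C vs 60°C → primer P2 is higher.

Primer P2, 60°C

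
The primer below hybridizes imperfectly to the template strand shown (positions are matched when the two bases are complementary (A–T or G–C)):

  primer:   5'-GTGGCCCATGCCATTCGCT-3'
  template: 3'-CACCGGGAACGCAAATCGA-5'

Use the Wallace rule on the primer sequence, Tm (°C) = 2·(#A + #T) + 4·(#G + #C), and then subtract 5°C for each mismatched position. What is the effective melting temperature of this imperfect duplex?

42°C

Primer base counts: A=2, T=5, G=5, C=7 → A+T=7, G+C=12
Perfect-match Tm = 2(7) + 4(12) = 14 + 48 = 62°C
Mismatches (positions where the bases are not complementary): 4 (at positions 8, 12, 13, 16)
Effective Tm = 62 − 4×5 = 62 − 20 = 42°C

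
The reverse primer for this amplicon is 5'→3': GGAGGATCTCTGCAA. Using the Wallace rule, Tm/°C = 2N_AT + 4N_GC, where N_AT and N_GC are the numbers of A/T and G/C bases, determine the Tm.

Counting bases: C=3, G=5, A=4, T=3
AT pairs contribute 7, GC pairs contribute 8.
Tm = 2×7 + 4×8 = 46°C

46°C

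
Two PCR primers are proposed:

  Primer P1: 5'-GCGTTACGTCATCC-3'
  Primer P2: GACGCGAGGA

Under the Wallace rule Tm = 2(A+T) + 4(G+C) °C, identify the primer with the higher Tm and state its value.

Primer P1: A+T=6, G+C=8 → Tm = 2(6)+4(8) = 44°C
Primer P2: A+T=3, G+C=7 → Tm = 2(3)+4(7) = 34°C
44°C vs 34°C → primer P1 is higher.

Primer P1, 44°C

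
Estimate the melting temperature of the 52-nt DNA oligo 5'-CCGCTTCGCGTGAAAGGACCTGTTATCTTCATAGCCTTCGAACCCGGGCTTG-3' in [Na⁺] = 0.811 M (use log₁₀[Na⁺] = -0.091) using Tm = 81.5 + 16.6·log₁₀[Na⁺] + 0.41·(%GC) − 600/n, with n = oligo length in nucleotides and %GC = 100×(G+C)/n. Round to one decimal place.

Length n = 52. Scanning the sequence gives C=16, G=13, T=14, A=9.
G+C = 29, so %GC = 29/52 × 100 = 55.769%
Salt term: 16.6 × (-0.091) = -1.511
GC term: 0.41 × 55.769 = 22.865; length term: −600/52 = −11.538
Tm = 81.5 + (-1.511) + 22.865 − 11.538 = 91.316 → 91.3°C

91.3°C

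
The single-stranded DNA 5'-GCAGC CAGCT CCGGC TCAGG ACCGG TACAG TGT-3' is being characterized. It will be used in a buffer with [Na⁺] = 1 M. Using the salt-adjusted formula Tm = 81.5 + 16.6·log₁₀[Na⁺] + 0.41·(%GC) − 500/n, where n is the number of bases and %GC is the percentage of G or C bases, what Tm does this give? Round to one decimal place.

Length n = 33. T=5, G=11, C=11, A=6
G+C = 22, so %GC = 22/33 × 100 = 66.667%
Salt term: 16.6 × (0) = 0
GC term: 0.41 × 66.667 = 27.333; length term: −500/33 = −15.152
Tm = 81.5 + (0) + 27.333 − 15.152 = 93.681 → 93.7°C

93.7°C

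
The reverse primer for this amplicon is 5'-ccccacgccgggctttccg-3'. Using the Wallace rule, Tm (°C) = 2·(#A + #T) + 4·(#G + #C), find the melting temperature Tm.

Base counts: G=5, A=1, C=10, T=3
AT pairs contribute 4, GC pairs contribute 15.
Tm = 2×4 + 4×15 = 68°C

68°C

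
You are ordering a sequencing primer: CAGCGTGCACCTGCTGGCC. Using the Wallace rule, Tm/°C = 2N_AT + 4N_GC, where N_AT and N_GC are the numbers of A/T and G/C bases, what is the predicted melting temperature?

66°C

Counting bases: C=8, T=3, A=2, G=6
So N_AT = 5 and N_GC = 14.
Tm = 2(5) + 4(14) = 10 + 56 = 66°C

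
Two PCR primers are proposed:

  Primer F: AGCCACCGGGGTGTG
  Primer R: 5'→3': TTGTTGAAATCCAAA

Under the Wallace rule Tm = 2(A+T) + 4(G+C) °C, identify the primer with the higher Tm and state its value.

Primer F: A+T=4, G+C=11 → Tm = 2(4)+4(11) = 52°C
Primer R: A+T=11, G+C=4 → Tm = 2(11)+4(4) = 38°C
52°C vs 38°C → primer F is higher.

Primer F, 52°C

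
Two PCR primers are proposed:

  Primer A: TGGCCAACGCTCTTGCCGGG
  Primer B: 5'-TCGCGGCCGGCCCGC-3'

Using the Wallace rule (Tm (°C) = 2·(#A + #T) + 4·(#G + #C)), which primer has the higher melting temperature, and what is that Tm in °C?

Primer A, 68°C

Primer A: A+T=6, G+C=14 → Tm = 2(6)+4(14) = 68°C
Primer B: A+T=1, G+C=14 → Tm = 2(1)+4(14) = 58°C
68°C vs 58°C → primer A is higher.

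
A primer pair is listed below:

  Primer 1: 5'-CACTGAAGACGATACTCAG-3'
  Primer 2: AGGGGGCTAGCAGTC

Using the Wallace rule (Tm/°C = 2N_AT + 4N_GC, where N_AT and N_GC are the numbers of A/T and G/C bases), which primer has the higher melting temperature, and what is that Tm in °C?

Primer 1: A+T=10, G+C=9 → Tm = 2(10)+4(9) = 56°C
Primer 2: A+T=5, G+C=10 → Tm = 2(5)+4(10) = 50°C
56°C vs 50°C → primer 1 is higher.

Primer 1, 56°C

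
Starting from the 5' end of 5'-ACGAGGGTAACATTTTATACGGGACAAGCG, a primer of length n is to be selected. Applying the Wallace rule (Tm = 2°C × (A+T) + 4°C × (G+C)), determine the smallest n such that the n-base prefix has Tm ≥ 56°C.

n = 21

First 20 bases: ACGAGGGTAACATTTTATAC → Tm = 54°C (< 56°C)
First 21 bases: ACGAGGGTAACATTTTATACG → Tm = 58°C (≥ 56°C)
Since every base adds ≥2°C, Tm only increases with n, so the threshold is first crossed at n = 21.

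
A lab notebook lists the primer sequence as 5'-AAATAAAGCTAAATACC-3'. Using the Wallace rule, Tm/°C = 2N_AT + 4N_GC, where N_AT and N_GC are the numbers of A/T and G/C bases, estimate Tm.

Scanning the sequence gives T=3, C=3, G=1, A=10.
AT pairs contribute 13, GC pairs contribute 4.
Tm = 2×13 + 4×4 = 42°C

42°C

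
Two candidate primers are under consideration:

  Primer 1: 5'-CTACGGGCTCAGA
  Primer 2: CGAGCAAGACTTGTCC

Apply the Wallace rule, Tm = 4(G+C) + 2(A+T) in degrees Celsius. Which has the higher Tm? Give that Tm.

Primer 2, 50°C

Primer 1: A+T=5, G+C=8 → Tm = 2(5)+4(8) = 42°C
Primer 2: A+T=7, G+C=9 → Tm = 2(7)+4(9) = 50°C
42°C vs 50°C → primer 2 is higher.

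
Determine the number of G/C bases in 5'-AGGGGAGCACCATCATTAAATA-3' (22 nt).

Base counts: T=4, C=4, G=5, A=9
Total G or C: 5 + 4 = 9

9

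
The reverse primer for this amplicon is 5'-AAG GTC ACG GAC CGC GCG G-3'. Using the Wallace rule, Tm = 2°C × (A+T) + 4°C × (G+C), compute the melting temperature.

Base counts: G=8, A=4, T=1, C=6
So N_AT = 5 and N_GC = 14.
Tm = 4·14 + 2·5 = 56 + 10 = 66°C

66°C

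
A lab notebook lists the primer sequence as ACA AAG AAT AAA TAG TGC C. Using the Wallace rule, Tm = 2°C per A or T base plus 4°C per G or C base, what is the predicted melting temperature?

50°C

Base counts: T=3, C=3, G=3, A=10
AT pairs contribute 13, GC pairs contribute 6.
Tm = 4·6 + 2·13 = 24 + 26 = 50°C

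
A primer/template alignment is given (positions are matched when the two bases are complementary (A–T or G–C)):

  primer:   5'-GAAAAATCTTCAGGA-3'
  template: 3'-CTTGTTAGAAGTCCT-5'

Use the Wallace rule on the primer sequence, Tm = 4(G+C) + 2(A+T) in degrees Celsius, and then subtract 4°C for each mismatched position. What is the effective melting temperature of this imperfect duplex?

Primer base counts: A=7, T=3, G=3, C=2 → A+T=10, G+C=5
Perfect-match Tm = 2(10) + 4(5) = 20 + 20 = 40°C
Mismatches (positions where the bases are not complementary): 1 (at position 4)
Effective Tm = 40 − 1×4 = 40 − 4 = 36°C

36°C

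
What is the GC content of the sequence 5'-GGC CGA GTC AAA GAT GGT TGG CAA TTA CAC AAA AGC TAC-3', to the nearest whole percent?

Base counts: C=8, T=7, A=14, G=10
G+C = 10 + 8 = 18 out of 39 bases
%GC = 18/39 × 100 = 46.15% ≈ 46%

46%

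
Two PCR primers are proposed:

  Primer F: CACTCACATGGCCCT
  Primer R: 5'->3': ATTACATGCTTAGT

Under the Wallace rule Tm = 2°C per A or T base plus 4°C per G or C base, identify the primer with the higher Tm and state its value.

Primer F, 48°C

Primer F: A+T=6, G+C=9 → Tm = 2(6)+4(9) = 48°C
Primer R: A+T=10, G+C=4 → Tm = 2(10)+4(4) = 36°C
48°C vs 36°C → primer F is higher.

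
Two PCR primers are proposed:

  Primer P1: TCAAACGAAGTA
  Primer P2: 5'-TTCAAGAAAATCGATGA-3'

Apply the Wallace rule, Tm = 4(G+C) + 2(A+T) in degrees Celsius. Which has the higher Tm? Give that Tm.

Primer P1: A+T=8, G+C=4 → Tm = 2(8)+4(4) = 32°C
Primer P2: A+T=12, G+C=5 → Tm = 2(12)+4(5) = 44°C
32°C vs 44°C → primer P2 is higher.

Primer P2, 44°C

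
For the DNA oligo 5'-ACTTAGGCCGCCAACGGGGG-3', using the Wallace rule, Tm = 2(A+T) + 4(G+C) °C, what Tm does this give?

68°C

Counting bases: T=2, G=8, C=6, A=4
AT pairs contribute 6, GC pairs contribute 14.
Tm = 4·14 + 2·6 = 56 + 12 = 68°C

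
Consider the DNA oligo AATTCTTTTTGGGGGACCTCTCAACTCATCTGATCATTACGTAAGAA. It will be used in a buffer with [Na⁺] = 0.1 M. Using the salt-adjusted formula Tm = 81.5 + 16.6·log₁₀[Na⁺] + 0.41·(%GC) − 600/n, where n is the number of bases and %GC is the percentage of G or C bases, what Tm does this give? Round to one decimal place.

67.8°C

Length n = 47. Counting bases: A=13, T=16, G=8, C=10
G+C = 18, so %GC = 18/47 × 100 = 38.298%
Salt term: 16.6 × (-1) = -16.6
GC term: 0.41 × 38.298 = 15.702; length term: −600/47 = −12.766
Tm = 81.5 + (-16.6) + 15.702 − 12.766 = 67.836 → 67.8°C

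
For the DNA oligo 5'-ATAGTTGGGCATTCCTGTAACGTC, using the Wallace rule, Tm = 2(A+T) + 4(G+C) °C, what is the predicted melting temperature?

70°C

Scanning the sequence gives G=6, A=5, T=8, C=5.
So N_AT = 13 and N_GC = 11.
Tm = 2×13 + 4×11 = 70°C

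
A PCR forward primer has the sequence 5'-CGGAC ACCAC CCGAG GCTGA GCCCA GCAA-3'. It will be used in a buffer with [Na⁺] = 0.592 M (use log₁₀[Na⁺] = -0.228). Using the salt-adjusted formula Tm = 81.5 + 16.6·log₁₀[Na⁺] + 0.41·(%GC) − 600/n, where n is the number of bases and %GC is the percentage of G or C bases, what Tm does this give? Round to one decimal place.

85.3°C

Length n = 29. Scanning the sequence gives C=12, G=8, T=1, A=8.
G+C = 20, so %GC = 20/29 × 100 = 68.966%
Salt term: 16.6 × (-0.228) = -3.785
GC term: 0.41 × 68.966 = 28.276; length term: −600/29 = −20.69
Tm = 81.5 + (-3.785) + 28.276 − 20.69 = 85.301 → 85.3°C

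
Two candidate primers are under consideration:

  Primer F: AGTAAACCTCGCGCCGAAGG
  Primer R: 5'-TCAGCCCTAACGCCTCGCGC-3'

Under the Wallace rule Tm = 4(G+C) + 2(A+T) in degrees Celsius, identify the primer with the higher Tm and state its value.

Primer R, 68°C

Primer F: A+T=8, G+C=12 → Tm = 2(8)+4(12) = 64°C
Primer R: A+T=6, G+C=14 → Tm = 2(6)+4(14) = 68°C
64°C vs 68°C → primer R is higher.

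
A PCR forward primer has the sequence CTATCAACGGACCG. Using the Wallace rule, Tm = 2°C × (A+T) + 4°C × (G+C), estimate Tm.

Scanning the sequence gives A=4, C=5, G=3, T=2.
A+T = 6, G+C = 8
Tm = 4·8 + 2·6 = 32 + 12 = 44°C

44°C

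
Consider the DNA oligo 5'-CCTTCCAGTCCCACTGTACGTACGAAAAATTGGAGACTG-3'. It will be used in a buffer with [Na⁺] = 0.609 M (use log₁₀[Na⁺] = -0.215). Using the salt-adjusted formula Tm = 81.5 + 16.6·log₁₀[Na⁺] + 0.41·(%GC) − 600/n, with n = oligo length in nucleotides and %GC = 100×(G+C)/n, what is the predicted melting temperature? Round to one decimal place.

Length n = 39. Scanning the sequence gives G=8, T=9, A=11, C=11.
G+C = 19, so %GC = 19/39 × 100 = 48.718%
Salt term: 16.6 × (-0.215) = -3.569
GC term: 0.41 × 48.718 = 19.974; length term: −600/39 = −15.385
Tm = 81.5 + (-3.569) + 19.974 − 15.385 = 82.52 → 82.5°C

82.5°C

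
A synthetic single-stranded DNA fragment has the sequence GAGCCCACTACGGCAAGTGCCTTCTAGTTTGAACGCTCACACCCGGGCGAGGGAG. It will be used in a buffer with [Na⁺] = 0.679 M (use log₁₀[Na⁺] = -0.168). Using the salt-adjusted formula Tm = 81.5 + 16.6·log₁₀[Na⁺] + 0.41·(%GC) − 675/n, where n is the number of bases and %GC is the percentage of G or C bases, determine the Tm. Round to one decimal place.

Length n = 55. Base counts: A=12, C=17, G=17, T=9
G+C = 34, so %GC = 34/55 × 100 = 61.818%
Salt term: 16.6 × (-0.168) = -2.789
GC term: 0.41 × 61.818 = 25.345; length term: −675/55 = −12.273
Tm = 81.5 + (-2.789) + 25.345 − 12.273 = 91.783 → 91.8°C

91.8°C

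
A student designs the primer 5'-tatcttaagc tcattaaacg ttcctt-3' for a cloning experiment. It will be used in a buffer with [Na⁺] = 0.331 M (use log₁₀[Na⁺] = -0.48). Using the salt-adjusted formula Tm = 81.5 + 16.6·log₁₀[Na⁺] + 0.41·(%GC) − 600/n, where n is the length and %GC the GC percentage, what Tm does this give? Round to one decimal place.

Length n = 26. A=7, C=6, G=2, T=11
G+C = 8, so %GC = 8/26 × 100 = 30.769%
Salt term: 16.6 × (-0.48) = -7.968
GC term: 0.41 × 30.769 = 12.615; length term: −600/26 = −23.077
Tm = 81.5 + (-7.968) + 12.615 − 23.077 = 63.07 → 63.1°C

63.1°C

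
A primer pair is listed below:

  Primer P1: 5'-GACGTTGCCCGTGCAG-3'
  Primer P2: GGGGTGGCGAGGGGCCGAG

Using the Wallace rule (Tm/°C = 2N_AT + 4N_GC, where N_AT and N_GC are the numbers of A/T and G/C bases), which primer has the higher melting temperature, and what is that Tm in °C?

Primer P2, 70°C

Primer P1: A+T=5, G+C=11 → Tm = 2(5)+4(11) = 54°C
Primer P2: A+T=3, G+C=16 → Tm = 2(3)+4(16) = 70°C
54°C vs 70°C → primer P2 is higher.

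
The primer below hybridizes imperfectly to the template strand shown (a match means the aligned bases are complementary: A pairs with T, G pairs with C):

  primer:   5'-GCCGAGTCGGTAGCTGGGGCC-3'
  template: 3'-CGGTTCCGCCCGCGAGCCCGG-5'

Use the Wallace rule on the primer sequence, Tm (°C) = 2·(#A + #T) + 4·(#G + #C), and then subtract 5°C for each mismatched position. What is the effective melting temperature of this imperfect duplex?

49°C

Primer base counts: A=2, T=3, G=10, C=6 → A+T=5, G+C=16
Perfect-match Tm = 2(5) + 4(16) = 10 + 64 = 74°C
Mismatches (positions where the bases are not complementary): 5 (at positions 4, 7, 11, 12, 16)
Effective Tm = 74 − 5×5 = 74 − 25 = 49°C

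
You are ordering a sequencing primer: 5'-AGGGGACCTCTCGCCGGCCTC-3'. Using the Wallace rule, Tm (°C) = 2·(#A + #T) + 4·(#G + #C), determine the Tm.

74°C

Counting bases: T=3, C=9, G=7, A=2
So N_AT = 5 and N_GC = 16.
Tm = 2×5 + 4×16 = 74°C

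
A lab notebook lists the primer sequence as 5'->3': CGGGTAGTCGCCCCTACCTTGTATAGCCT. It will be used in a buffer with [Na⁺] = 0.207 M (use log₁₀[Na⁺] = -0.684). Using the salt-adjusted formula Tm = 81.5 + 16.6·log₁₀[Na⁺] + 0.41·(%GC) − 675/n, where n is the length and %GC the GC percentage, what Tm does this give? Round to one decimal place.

70.9°C

Length n = 29. Counting bases: T=8, C=10, G=7, A=4
G+C = 17, so %GC = 17/29 × 100 = 58.621%
Salt term: 16.6 × (-0.684) = -11.354
GC term: 0.41 × 58.621 = 24.035; length term: −675/29 = −23.276
Tm = 81.5 + (-11.354) + 24.035 − 23.276 = 70.905 → 70.9°C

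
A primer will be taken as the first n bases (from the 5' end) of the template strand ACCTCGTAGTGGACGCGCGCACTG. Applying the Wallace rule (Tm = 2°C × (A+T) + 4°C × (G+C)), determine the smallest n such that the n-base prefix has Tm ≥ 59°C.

First 17 bases: ACCTCGTAGTGGACGCG → Tm = 56°C (< 59°C)
First 18 bases: ACCTCGTAGTGGACGCGC → Tm = 60°C (≥ 59°C)
Each additional base adds 2°C (A/T) or 4°C (G/C), so Tm is non-decreasing in n; n = 18 is the first length to reach 59°C.

n = 18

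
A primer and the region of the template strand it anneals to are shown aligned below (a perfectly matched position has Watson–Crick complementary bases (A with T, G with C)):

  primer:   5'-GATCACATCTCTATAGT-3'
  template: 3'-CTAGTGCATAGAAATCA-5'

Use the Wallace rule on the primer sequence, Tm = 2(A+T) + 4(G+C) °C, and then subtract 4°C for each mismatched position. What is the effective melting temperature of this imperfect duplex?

Primer base counts: A=5, T=6, G=2, C=4 → A+T=11, G+C=6
Perfect-match Tm = 2(11) + 4(6) = 22 + 24 = 46°C
Mismatches (positions where the bases are not complementary): 3 (at positions 7, 9, 13)
Effective Tm = 46 − 3×4 = 46 − 12 = 34°C

34°C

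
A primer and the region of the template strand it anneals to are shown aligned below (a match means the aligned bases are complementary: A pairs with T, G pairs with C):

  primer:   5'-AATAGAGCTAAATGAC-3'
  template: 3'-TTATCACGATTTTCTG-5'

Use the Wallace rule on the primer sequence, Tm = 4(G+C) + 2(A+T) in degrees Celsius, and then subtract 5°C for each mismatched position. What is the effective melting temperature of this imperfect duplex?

Primer base counts: A=8, T=3, G=3, C=2 → A+T=11, G+C=5
Perfect-match Tm = 2(11) + 4(5) = 22 + 20 = 42°C
Mismatches (positions where the bases are not complementary): 2 (at positions 6, 13)
Effective Tm = 42 − 2×5 = 42 − 10 = 32°C

32°C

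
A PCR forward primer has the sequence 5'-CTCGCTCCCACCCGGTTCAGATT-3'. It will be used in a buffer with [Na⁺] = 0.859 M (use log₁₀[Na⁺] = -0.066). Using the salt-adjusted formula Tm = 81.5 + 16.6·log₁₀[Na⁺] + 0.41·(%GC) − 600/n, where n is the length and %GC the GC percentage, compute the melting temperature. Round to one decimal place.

Length n = 23. Counting bases: T=6, G=4, C=10, A=3
G+C = 14, so %GC = 14/23 × 100 = 60.87%
Salt term: 16.6 × (-0.066) = -1.096
GC term: 0.41 × 60.87 = 24.957; length term: −600/23 = −26.087
Tm = 81.5 + (-1.096) + 24.957 − 26.087 = 79.274 → 79.3°C

79.3°C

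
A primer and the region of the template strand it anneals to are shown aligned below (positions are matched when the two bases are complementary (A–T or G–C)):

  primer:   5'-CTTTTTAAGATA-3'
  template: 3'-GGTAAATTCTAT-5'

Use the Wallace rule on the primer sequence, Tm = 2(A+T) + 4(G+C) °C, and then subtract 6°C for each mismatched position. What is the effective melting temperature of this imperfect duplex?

16°C

Primer base counts: A=4, T=6, G=1, C=1 → A+T=10, G+C=2
Perfect-match Tm = 2(10) + 4(2) = 20 + 8 = 28°C
Mismatches (positions where the bases are not complementary): 2 (at positions 2, 3)
Effective Tm = 28 − 2×6 = 28 − 12 = 16°C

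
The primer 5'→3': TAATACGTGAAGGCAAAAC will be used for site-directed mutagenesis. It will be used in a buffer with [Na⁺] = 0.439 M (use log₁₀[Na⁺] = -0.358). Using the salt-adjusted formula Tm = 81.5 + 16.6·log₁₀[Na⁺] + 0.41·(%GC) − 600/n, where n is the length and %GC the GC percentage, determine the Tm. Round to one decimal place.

Length n = 19. Counting bases: T=3, A=9, C=3, G=4
G+C = 7, so %GC = 7/19 × 100 = 36.842%
Salt term: 16.6 × (-0.358) = -5.943
GC term: 0.41 × 36.842 = 15.105; length term: −600/19 = −31.579
Tm = 81.5 + (-5.943) + 15.105 − 31.579 = 59.083 → 59.1°C

59.1°C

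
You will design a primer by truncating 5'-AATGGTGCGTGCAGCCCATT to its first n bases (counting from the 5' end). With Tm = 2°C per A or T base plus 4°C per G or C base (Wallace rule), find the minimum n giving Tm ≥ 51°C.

First 15 bases: AATGGTGCGTGCAGC → Tm = 48°C (< 51°C)
First 16 bases: AATGGTGCGTGCAGCC → Tm = 52°C (≥ 51°C)
Each additional base adds 2°C (A/T) or 4°C (G/C), so Tm is non-decreasing in n; n = 16 is the first length to reach 51°C.

n = 16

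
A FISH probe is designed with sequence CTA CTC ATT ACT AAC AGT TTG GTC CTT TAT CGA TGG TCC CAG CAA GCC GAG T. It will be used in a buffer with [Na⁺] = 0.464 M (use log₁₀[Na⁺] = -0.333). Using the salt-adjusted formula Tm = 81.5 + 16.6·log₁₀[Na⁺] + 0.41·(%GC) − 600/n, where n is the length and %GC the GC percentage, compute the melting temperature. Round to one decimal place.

83.4°C

Length n = 52. Base counts: C=14, T=16, G=10, A=12
G+C = 24, so %GC = 24/52 × 100 = 46.154%
Salt term: 16.6 × (-0.333) = -5.528
GC term: 0.41 × 46.154 = 18.923; length term: −600/52 = −11.538
Tm = 81.5 + (-5.528) + 18.923 − 11.538 = 83.357 → 83.4°C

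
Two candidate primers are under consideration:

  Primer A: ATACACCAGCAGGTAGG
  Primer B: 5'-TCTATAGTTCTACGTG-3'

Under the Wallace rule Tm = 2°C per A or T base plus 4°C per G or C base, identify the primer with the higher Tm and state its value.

Primer A, 52°C

Primer A: A+T=8, G+C=9 → Tm = 2(8)+4(9) = 52°C
Primer B: A+T=10, G+C=6 → Tm = 2(10)+4(6) = 44°C
52°C vs 44°C → primer A is higher.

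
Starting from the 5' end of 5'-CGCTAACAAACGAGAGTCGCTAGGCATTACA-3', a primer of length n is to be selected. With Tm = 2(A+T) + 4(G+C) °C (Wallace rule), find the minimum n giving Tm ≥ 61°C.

First 19 bases: CGCTAACAAACGAGAGTCG → Tm = 58°C (< 61°C)
First 20 bases: CGCTAACAAACGAGAGTCGC → Tm = 62°C (≥ 61°C)
Each additional base adds 2°C (A/T) or 4°C (G/C), so Tm is non-decreasing in n; n = 20 is the first length to reach 61°C.

n = 20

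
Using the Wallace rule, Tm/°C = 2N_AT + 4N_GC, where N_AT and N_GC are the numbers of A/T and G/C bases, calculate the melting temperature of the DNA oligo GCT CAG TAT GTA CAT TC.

48°C

C=4, A=4, G=3, T=6
AT pairs contribute 10, GC pairs contribute 7.
Tm = 2×10 + 4×7 = 48°C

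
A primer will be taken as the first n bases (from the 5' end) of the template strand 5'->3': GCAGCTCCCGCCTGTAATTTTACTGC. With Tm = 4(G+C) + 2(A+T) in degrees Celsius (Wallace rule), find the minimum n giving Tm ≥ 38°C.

n = 11

First 10 bases: GCAGCTCCCG → Tm = 36°C (< 38°C)
First 11 bases: GCAGCTCCCGC → Tm = 40°C (≥ 38°C)
Each additional base adds 2°C (A/T) or 4°C (G/C), so Tm is non-decreasing in n; n = 11 is the first length to reach 38°C.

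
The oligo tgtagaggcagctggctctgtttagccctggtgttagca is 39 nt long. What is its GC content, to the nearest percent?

54%

T=12, G=13, C=8, A=6
G+C = 13 + 8 = 21 out of 39 bases
%GC = 21/39 × 100 = 53.85% ≈ 54%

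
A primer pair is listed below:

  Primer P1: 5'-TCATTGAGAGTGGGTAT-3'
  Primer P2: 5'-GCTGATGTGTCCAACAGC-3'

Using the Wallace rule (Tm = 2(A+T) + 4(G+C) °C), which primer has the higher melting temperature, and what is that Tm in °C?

Primer P2, 56°C

Primer P1: A+T=10, G+C=7 → Tm = 2(10)+4(7) = 48°C
Primer P2: A+T=8, G+C=10 → Tm = 2(8)+4(10) = 56°C
48°C vs 56°C → primer P2 is higher.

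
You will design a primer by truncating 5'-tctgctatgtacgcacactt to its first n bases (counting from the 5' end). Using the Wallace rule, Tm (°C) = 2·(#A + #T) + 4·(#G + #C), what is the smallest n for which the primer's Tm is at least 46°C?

First 15 bases: TCTGCTATGTACGCA → Tm = 44°C (< 46°C)
First 16 bases: TCTGCTATGTACGCAC → Tm = 48°C (≥ 46°C)
Each additional base adds 2°C (A/T) or 4°C (G/C), so Tm is non-decreasing in n; n = 16 is the first length to reach 46°C.

n = 16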